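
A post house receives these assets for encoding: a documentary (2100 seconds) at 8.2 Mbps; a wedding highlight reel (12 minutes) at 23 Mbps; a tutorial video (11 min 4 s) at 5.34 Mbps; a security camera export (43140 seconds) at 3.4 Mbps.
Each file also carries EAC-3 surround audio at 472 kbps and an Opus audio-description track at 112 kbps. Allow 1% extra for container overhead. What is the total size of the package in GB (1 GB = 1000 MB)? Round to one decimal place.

26.7 GB

Audio total: 472 + 112 = 584 kbps = 0.584 Mbps.
documentary: 8.784 Mbps × 2100 s × 1.01 = 18630.9 Mb
wedding highlight reel: 23.584 Mbps × 720 s × 1.01 = 17150.3 Mb
tutorial video: 5.924 Mbps × 664 s × 1.01 = 3972.9 Mb
security camera export: 3.984 Mbps × 43140 s × 1.01 = 173588.5 Mb
Total: 213342.5 Mb = 26667.8 MB.
= 26.67 GB.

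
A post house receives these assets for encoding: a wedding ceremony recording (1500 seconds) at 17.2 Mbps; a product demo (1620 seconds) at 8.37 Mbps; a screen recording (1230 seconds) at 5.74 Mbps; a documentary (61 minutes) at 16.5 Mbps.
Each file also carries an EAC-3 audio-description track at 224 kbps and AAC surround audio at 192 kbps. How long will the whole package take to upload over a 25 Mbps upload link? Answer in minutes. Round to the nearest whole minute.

Audio total: 224 + 192 = 416 kbps = 0.416 Mbps.
wedding ceremony recording: 17.616 Mbps × 1500 s = 26424.0 Mb
product demo: 8.786 Mbps × 1620 s = 14233.3 Mb
screen recording: 6.156 Mbps × 1230 s = 7571.9 Mb
documentary: 16.916 Mbps × 3660 s = 61912.6 Mb
Total: 110141.8 Mb = 13767.7 MB.
At 25 Mbps: 110141.8 / 25 = 4406 s ≈ 73.4 minutes.

73 minutes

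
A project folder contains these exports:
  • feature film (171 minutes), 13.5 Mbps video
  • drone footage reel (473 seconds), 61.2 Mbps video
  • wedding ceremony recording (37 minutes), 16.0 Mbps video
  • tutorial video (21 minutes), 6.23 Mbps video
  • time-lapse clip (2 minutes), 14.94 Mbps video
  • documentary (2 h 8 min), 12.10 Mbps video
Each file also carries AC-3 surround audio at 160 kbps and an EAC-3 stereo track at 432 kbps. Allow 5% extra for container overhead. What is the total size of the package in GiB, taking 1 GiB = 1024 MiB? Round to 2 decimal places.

38.94 GiB

Audio total: 160 + 432 = 592 kbps = 0.592 Mbps.
feature film: 14.092 Mbps × 10260 s × 1.05 = 151813.1 Mb
drone footage reel: 61.792 Mbps × 473 s × 1.05 = 30689.0 Mb
wedding ceremony recording: 16.592 Mbps × 2220 s × 1.05 = 38676.0 Mb
tutorial video: 6.822 Mbps × 1260 s × 1.05 = 9025.5 Mb
time-lapse clip: 15.532 Mbps × 120 s × 1.05 = 1957.0 Mb
documentary: 12.692 Mbps × 7680 s × 1.05 = 102348.3 Mb
Total: 334508.9 Mb = 41813.6 MB.
= 38.94 GiB.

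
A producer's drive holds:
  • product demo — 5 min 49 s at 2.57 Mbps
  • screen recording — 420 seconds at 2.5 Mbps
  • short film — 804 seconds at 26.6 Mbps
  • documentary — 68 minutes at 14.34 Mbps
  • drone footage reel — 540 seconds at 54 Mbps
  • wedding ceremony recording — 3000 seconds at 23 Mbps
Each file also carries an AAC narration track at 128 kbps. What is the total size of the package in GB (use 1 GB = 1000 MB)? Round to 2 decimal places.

Audio: 128 kbps = 0.128 Mbps.
product demo: 2.698 Mbps × 349 s = 941.6 Mb
screen recording: 2.628 Mbps × 420 s = 1103.8 Mb
short film: 26.728 Mbps × 804 s = 21489.3 Mb
documentary: 14.468 Mbps × 4080 s = 59029.4 Mb
drone footage reel: 54.128 Mbps × 540 s = 29229.1 Mb
wedding ceremony recording: 23.128 Mbps × 3000 s = 69384.0 Mb
Total: 181177.2 Mb = 22647.2 MB.
= 22.65 GB.

22.65 GB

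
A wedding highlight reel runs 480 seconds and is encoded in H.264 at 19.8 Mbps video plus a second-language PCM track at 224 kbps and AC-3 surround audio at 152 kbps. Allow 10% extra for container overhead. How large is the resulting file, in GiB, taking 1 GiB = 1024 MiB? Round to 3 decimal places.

Audio total: 224 + 152 = 376 kbps = 0.376 Mbps.
Total bitrate: 19.8 + 0.376 = 20.176 Mbps.
Stream data: 20.176 Mbps × 480 s = 9684.5 Mb.
With 10% container overhead: ×1.10.
10,653 Mb = 1,331,616,000 bytes ÷ 1,073,741,824 = 1.240 GiB.

1.240 GiB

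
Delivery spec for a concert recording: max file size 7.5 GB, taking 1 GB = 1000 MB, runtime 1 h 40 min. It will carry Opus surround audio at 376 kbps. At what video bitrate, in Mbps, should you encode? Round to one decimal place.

9.6 Mbps

Budget: 7.5 GB = 60000.0 Mb.
1 h 40 min = 100 min = 6000 s
Total bitrate budget: 60000.0 Mb / 6000 s = 10.000 Mbps.
Audio: 376 kbps = 0.376 Mbps.
Video: 10.000 − 0.376 = 9.624 Mbps.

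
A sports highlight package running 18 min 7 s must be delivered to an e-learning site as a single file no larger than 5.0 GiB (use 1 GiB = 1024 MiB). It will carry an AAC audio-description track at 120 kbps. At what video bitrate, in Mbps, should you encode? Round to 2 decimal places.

39.39 Mbps

Budget: 5.0 GiB = 42949.7 Mb.
18 min 7 s = 1087 s
Total bitrate budget: 42949.7 Mb / 1087 s = 39.512 Mbps.
Audio: 120 kbps = 0.120 Mbps.
Video: 39.512 − 0.120 = 39.392 Mbps.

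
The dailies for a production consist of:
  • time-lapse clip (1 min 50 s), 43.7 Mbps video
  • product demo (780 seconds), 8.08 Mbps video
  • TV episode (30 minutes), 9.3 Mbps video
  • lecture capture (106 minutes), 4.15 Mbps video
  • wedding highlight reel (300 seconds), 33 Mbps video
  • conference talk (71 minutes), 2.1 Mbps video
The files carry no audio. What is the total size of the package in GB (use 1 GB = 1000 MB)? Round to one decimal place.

9.1 GB

time-lapse clip: 43.700 Mbps × 110 s = 4807.0 Mb
product demo: 8.080 Mbps × 780 s = 6302.4 Mb
TV episode: 9.300 Mbps × 1800 s = 16740.0 Mb
lecture capture: 4.150 Mbps × 6360 s = 26394.0 Mb
wedding highlight reel: 33.000 Mbps × 300 s = 9900.0 Mb
conference talk: 2.100 Mbps × 4260 s = 8946.0 Mb
Total: 73089.4 Mb = 9136.2 MB.
= 9.136 GB.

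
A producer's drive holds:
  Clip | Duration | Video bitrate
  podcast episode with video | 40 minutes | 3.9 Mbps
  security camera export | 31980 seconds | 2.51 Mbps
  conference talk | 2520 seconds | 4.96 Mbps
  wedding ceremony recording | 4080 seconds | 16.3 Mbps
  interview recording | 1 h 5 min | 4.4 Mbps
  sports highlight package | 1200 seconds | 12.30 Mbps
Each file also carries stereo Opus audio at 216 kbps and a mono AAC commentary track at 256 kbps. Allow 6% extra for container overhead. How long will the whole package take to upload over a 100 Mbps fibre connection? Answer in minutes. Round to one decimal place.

Audio total: 216 + 256 = 472 kbps = 0.472 Mbps.
podcast episode with video: 4.372 Mbps × 2400 s × 1.06 = 11122.4 Mb
security camera export: 2.982 Mbps × 31980 s × 1.06 = 101086.2 Mb
conference talk: 5.432 Mbps × 2520 s × 1.06 = 14510.0 Mb
wedding ceremony recording: 16.772 Mbps × 4080 s × 1.06 = 72535.5 Mb
interview recording: 4.872 Mbps × 3900 s × 1.06 = 20140.8 Mb
sports highlight package: 12.772 Mbps × 1200 s × 1.06 = 16246.0 Mb
Total: 235640.9 Mb = 29455.1 MB.
At 100 Mbps: 235640.9 / 100 = 2356 s ≈ 39.3 minutes.

39.3 minutes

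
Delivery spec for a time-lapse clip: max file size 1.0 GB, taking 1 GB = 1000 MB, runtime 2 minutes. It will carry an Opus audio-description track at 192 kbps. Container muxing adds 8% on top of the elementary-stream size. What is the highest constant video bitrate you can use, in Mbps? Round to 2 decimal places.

61.54 Mbps

Budget: 1.0 GB = 8000.0 Mb.
Stream payload after overhead: 8000.0 / 1.08 = 7407.4 Mb.
2 min = 120 s
Total bitrate budget: 7407.4 Mb / 120 s = 61.728 Mbps.
Audio: 192 kbps = 0.192 Mbps.
Video: 61.728 − 0.192 = 61.536 Mbps.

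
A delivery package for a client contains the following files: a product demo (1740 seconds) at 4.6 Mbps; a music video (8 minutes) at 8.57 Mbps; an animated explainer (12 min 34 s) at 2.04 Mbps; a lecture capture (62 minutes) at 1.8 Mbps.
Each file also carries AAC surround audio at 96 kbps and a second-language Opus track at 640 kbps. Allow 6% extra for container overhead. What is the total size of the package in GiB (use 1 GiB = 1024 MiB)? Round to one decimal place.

Audio total: 96 + 640 = 736 kbps = 0.736 Mbps.
product demo: 5.336 Mbps × 1740 s × 1.06 = 9841.7 Mb
music video: 9.306 Mbps × 480 s × 1.06 = 4734.9 Mb
animated explainer: 2.776 Mbps × 754 s × 1.06 = 2218.7 Mb
lecture capture: 2.536 Mbps × 3720 s × 1.06 = 10000.0 Mb
Total: 26795.3 Mb = 3349.4 MB.
= 3.119 GiB.

3.1 GiB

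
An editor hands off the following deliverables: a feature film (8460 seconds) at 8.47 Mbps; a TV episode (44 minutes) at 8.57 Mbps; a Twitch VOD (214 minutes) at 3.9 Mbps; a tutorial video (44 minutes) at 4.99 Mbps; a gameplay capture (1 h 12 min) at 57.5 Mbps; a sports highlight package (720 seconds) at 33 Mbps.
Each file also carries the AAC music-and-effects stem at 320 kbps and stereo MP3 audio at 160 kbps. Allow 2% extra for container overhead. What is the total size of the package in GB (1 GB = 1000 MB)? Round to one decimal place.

56.7 GB

Audio total: 320 + 160 = 480 kbps = 0.480 Mbps.
feature film: 8.950 Mbps × 8460 s × 1.02 = 77231.3 Mb
TV episode: 9.050 Mbps × 2640 s × 1.02 = 24369.8 Mb
Twitch VOD: 4.380 Mbps × 12840 s × 1.02 = 57364.0 Mb
tutorial video: 5.470 Mbps × 2640 s × 1.02 = 14729.6 Mb
gameplay capture: 57.980 Mbps × 4320 s × 1.02 = 255483.1 Mb
sports highlight package: 33.480 Mbps × 720 s × 1.02 = 24587.7 Mb
Total: 453765.6 Mb = 56720.7 MB.
= 56.72 GB.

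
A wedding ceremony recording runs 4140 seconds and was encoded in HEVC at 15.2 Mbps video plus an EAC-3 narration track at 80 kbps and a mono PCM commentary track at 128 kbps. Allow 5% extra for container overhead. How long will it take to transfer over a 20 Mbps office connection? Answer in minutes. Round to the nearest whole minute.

56 minutes

Audio total: 80 + 128 = 208 kbps = 0.208 Mbps.
Total bitrate: 15.408 Mbps.
File: 15.408 Mbps × 4140 s = 63789.1 Mb.
With 5% container overhead: ×1.05. → 66978.6 Mb.
At 20 Mbps: 66978.6 / 20 = 3348.9 s ≈ 55.8 minutes.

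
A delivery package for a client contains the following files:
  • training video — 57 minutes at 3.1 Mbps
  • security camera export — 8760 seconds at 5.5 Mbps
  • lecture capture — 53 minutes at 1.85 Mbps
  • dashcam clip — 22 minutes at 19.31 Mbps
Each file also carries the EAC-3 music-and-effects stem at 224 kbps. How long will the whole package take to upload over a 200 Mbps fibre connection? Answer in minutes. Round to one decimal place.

7.8 minutes

Audio: 224 kbps = 0.224 Mbps.
training video: 3.324 Mbps × 3420 s = 11368.1 Mb
security camera export: 5.724 Mbps × 8760 s = 50142.2 Mb
lecture capture: 2.074 Mbps × 3180 s = 6595.3 Mb
dashcam clip: 19.534 Mbps × 1320 s = 25784.9 Mb
Total: 93890.5 Mb = 11736.3 MB.
At 200 Mbps: 93890.5 / 200 = 469 s ≈ 7.82 minutes.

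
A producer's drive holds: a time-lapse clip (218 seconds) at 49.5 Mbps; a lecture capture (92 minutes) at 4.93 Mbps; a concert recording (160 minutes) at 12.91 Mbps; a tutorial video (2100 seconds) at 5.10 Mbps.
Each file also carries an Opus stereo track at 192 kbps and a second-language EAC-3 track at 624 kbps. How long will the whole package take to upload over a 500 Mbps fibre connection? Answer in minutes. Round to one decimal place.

6.2 minutes

Audio total: 192 + 624 = 816 kbps = 0.816 Mbps.
time-lapse clip: 50.316 Mbps × 218 s = 10968.9 Mb
lecture capture: 5.746 Mbps × 5520 s = 31717.9 Mb
concert recording: 13.726 Mbps × 9600 s = 131769.6 Mb
tutorial video: 5.916 Mbps × 2100 s = 12423.6 Mb
Total: 186880.0 Mb = 23360.0 MB.
At 500 Mbps: 186880.0 / 500 = 374 s ≈ 6.23 minutes.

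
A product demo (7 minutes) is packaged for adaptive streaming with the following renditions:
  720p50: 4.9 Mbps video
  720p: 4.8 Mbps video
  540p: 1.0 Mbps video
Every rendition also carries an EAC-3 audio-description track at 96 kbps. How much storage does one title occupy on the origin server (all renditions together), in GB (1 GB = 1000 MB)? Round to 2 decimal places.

7 min = 420 s
Audio: 96 kbps = 0.096 Mbps.
Sum of rendition bitrates: (4.9+0.096) + (4.8+0.096) + (1.0+0.096) = 10.988 Mbps.
× 420 s = 4,615 Mb = 576.9 MB = 0.5769 GB.

0.58 GB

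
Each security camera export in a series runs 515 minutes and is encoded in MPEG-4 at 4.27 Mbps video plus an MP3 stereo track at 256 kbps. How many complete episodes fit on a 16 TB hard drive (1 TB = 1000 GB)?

515 min = 30900 s
Audio: 256 kbps = 0.256 Mbps.
Total bitrate: 4.526 Mbps.
Per item: 4.526 Mbps × 30900 s = 139,853 Mb = 17,482 MB.
Capacity: 16 TB = 128,000,000 Mb; 915.24 items → 915 complete.

915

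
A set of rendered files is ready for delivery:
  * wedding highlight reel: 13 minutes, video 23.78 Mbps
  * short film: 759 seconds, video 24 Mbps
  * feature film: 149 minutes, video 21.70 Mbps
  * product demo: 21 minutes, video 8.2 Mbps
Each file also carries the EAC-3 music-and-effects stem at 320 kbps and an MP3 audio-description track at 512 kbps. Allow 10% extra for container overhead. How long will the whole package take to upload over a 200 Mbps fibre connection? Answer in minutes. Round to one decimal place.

23.0 minutes

Audio total: 320 + 512 = 832 kbps = 0.832 Mbps.
wedding highlight reel: 24.612 Mbps × 780 s × 1.10 = 21117.1 Mb
short film: 24.832 Mbps × 759 s × 1.10 = 20732.2 Mb
feature film: 22.532 Mbps × 8940 s × 1.10 = 221579.7 Mb
product demo: 9.032 Mbps × 1260 s × 1.10 = 12518.4 Mb
Total: 275947.4 Mb = 34493.4 MB.
At 200 Mbps: 275947.4 / 200 = 1380 s ≈ 23 minutes.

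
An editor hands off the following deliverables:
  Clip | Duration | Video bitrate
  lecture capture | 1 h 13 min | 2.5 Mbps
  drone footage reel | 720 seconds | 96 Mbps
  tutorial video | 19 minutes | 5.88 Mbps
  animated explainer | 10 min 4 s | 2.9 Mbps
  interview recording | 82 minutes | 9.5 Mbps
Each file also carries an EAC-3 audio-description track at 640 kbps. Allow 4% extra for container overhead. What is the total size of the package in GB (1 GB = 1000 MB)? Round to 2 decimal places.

Audio: 640 kbps = 0.640 Mbps.
lecture capture: 3.140 Mbps × 4380 s × 1.04 = 14303.3 Mb
drone footage reel: 96.640 Mbps × 720 s × 1.04 = 72364.0 Mb
tutorial video: 6.520 Mbps × 1140 s × 1.04 = 7730.1 Mb
animated explainer: 3.540 Mbps × 604 s × 1.04 = 2223.7 Mb
interview recording: 10.140 Mbps × 4920 s × 1.04 = 51884.4 Mb
Total: 148505.5 Mb = 18563.2 MB.
= 18.56 GB.

18.56 GB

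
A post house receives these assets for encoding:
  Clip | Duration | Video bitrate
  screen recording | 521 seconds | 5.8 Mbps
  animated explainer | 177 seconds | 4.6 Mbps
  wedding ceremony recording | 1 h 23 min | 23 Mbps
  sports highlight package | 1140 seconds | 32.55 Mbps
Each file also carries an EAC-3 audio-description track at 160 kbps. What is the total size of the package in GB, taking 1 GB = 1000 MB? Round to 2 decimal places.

19.57 GB

Audio: 160 kbps = 0.160 Mbps.
screen recording: 5.960 Mbps × 521 s = 3105.2 Mb
animated explainer: 4.760 Mbps × 177 s = 842.5 Mb
wedding ceremony recording: 23.160 Mbps × 4980 s = 115336.8 Mb
sports highlight package: 32.710 Mbps × 1140 s = 37289.4 Mb
Total: 156573.9 Mb = 19571.7 MB.
= 19.57 GB.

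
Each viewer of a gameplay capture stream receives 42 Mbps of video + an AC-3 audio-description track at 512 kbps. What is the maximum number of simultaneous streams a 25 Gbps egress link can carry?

588

Audio: 512 kbps = 0.512 Mbps.
Per-viewer media rate: 42.512 Mbps.
25 Gbps = 25,000 Mbps; 25,000 / 42.512 = 588.07 → 588 viewers.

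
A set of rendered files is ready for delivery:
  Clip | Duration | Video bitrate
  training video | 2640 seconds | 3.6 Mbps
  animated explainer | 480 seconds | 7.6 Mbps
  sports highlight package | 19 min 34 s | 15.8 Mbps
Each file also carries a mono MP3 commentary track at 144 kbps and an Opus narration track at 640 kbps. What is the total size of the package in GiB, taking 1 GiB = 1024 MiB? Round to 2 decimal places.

Audio total: 144 + 640 = 784 kbps = 0.784 Mbps.
training video: 4.384 Mbps × 2640 s = 11573.8 Mb
animated explainer: 8.384 Mbps × 480 s = 4024.3 Mb
sports highlight package: 16.584 Mbps × 1174 s = 19469.6 Mb
Total: 35067.7 Mb = 4383.5 MB.
= 4.082 GiB.

4.08 GiB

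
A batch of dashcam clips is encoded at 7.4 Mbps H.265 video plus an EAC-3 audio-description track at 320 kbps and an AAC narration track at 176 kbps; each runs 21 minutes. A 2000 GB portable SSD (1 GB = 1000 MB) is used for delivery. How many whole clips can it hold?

21 min = 1260 s
Audio total: 320 + 176 = 496 kbps = 0.496 Mbps.
Total bitrate: 7.896 Mbps.
Per item: 7.896 Mbps × 1260 s = 9,949 Mb = 1,244 MB.
Capacity: 2000 GB = 16,000,000 Mb; 1608.21 items → 1608 complete.

1608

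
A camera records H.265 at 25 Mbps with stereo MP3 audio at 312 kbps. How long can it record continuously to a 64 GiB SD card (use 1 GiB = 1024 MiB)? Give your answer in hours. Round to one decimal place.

Audio: 312 kbps = 0.312 Mbps.
Total bitrate: 25 + 0.312 = 25.312 Mbps.
Capacity: 64 GiB = 549,756 Mb.
Recording time: 549,756 / 25.312 = 21,719 s ≈ 6.03 hours.

6.0 hours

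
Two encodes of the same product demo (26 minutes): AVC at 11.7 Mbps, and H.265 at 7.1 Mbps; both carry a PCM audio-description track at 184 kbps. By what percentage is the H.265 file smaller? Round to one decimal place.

26 min = 1560 s
Audio: 184 kbps = 0.184 Mbps.
AVC: 11.884 Mbps × 1560 s = 18539.0 Mb = 2.158 GiB.
H.265: 7.284 Mbps × 1560 s = 11363.0 Mb = 1.323 GiB.
Reduction: (1 − 1.323/2.158) × 100 = 38.71%.

38.7%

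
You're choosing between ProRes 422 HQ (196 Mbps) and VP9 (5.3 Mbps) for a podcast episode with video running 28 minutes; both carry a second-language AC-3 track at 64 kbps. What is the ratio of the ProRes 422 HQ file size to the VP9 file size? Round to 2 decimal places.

36.55

28 min = 1680 s
Audio: 64 kbps = 0.064 Mbps.
ProRes 422 HQ: 196.064 Mbps × 1680 s = 329387.5 Mb = 41.173 GB.
VP9: 5.364 Mbps × 1680 s = 9011.5 Mb = 1.126 GB.
Ratio: 41.173 / 1.126 = 36.552.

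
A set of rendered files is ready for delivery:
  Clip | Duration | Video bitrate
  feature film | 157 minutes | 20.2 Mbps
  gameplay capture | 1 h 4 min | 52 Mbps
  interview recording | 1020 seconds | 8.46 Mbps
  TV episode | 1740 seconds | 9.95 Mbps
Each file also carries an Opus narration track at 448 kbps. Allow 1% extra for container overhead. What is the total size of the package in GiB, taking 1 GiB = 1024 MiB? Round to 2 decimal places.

49.75 GiB

Audio: 448 kbps = 0.448 Mbps.
feature film: 20.648 Mbps × 9420 s × 1.01 = 196449.2 Mb
gameplay capture: 52.448 Mbps × 3840 s × 1.01 = 203414.3 Mb
interview recording: 8.908 Mbps × 1020 s × 1.01 = 9177.0 Mb
TV episode: 10.398 Mbps × 1740 s × 1.01 = 18273.4 Mb
Total: 427314.0 Mb = 53414.2 MB.
= 49.75 GiB.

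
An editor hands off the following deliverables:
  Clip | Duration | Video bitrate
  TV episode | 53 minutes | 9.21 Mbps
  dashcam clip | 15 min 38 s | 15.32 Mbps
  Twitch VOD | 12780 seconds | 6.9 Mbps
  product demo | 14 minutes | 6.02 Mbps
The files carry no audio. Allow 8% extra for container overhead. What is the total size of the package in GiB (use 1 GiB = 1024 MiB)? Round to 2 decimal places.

17.21 GiB

TV episode: 9.210 Mbps × 3180 s × 1.08 = 31630.8 Mb
dashcam clip: 15.320 Mbps × 938 s × 1.08 = 15519.8 Mb
Twitch VOD: 6.900 Mbps × 12780 s × 1.08 = 95236.6 Mb
product demo: 6.020 Mbps × 840 s × 1.08 = 5461.3 Mb
Total: 147848.5 Mb = 18481.1 MB.
= 17.21 GiB.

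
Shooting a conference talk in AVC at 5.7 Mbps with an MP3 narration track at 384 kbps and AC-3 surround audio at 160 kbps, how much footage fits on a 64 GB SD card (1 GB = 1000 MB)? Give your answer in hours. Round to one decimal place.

22.8 hours

Audio total: 384 + 160 = 544 kbps = 0.544 Mbps.
Total bitrate: 5.7 + 0.544 = 6.244 Mbps.
Capacity: 64 GB = 512,000 Mb.
Recording time: 512,000 / 6.244 = 81,999 s ≈ 22.8 hours.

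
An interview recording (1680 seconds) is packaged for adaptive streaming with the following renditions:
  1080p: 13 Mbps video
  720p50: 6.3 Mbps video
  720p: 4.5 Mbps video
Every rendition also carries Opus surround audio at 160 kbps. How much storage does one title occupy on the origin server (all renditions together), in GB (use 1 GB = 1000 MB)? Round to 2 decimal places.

5.10 GB

Audio: 160 kbps = 0.160 Mbps.
Sum of rendition bitrates: (13+0.160) + (6.3+0.160) + (4.5+0.160) = 24.280 Mbps.
× 1680 s = 40,790 Mb = 5,099 MB = 5.099 GB.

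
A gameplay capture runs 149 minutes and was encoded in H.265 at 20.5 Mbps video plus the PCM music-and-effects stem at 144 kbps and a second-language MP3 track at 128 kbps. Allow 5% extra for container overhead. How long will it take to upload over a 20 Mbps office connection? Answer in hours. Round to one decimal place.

2.7 hours

149 min = 8940 s
Audio total: 144 + 128 = 272 kbps = 0.272 Mbps.
Total bitrate: 20.772 Mbps.
File: 20.772 Mbps × 8940 s = 185701.7 Mb.
With 5% container overhead: ×1.05. → 194986.8 Mb.
At 20 Mbps: 194986.8 / 20 = 9749.3 s ≈ 2.71 hours.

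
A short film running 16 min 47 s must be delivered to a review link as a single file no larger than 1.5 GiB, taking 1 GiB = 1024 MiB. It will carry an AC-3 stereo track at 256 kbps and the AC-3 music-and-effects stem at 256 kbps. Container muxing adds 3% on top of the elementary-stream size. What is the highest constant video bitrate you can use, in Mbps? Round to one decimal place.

11.9 Mbps

Budget: 1.5 GiB = 12884.9 Mb.
Stream payload after overhead: 12884.9 / 1.03 = 12509.6 Mb.
16 min 47 s = 1007 s
Total bitrate budget: 12509.6 Mb / 1007 s = 12.423 Mbps.
Audio total: 256 + 256 = 512 kbps = 0.512 Mbps.
Video: 12.423 − 0.512 = 11.911 Mbps.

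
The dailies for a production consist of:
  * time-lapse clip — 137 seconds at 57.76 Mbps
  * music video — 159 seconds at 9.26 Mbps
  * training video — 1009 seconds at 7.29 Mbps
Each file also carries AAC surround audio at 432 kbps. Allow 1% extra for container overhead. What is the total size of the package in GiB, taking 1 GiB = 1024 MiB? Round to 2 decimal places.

2.03 GiB

Audio: 432 kbps = 0.432 Mbps.
time-lapse clip: 58.192 Mbps × 137 s × 1.01 = 8052.0 Mb
music video: 9.692 Mbps × 159 s × 1.01 = 1556.4 Mb
training video: 7.722 Mbps × 1009 s × 1.01 = 7869.4 Mb
Total: 17477.9 Mb = 2184.7 MB.
= 2.035 GiB.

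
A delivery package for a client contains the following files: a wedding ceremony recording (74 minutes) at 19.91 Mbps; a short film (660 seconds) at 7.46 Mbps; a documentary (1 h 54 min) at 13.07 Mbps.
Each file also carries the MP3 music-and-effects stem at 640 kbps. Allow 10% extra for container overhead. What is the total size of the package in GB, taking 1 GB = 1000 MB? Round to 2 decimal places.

26.18 GB

Audio: 640 kbps = 0.640 Mbps.
wedding ceremony recording: 20.550 Mbps × 4440 s × 1.10 = 100366.2 Mb
short film: 8.100 Mbps × 660 s × 1.10 = 5880.6 Mb
documentary: 13.710 Mbps × 6840 s × 1.10 = 103154.0 Mb
Total: 209400.8 Mb = 26175.1 MB.
= 26.18 GB.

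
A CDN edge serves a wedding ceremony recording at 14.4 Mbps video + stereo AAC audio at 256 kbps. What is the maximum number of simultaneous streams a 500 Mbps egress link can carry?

Audio: 256 kbps = 0.256 Mbps.
Per-viewer media rate: 14.656 Mbps.
500 Mbps = 500.0 Mbps; 500.0 / 14.656 = 34.12 → 34 viewers.

34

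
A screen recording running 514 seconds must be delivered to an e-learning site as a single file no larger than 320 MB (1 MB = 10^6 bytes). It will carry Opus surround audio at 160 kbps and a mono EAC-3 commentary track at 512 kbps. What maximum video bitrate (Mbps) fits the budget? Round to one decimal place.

4.3 Mbps

Budget: 320 MB = 2560.0 Mb.
Total bitrate budget: 2560.0 Mb / 514 s = 4.981 Mbps.
Audio total: 160 + 512 = 672 kbps = 0.672 Mbps.
Video: 4.981 − 0.672 = 4.309 Mbps.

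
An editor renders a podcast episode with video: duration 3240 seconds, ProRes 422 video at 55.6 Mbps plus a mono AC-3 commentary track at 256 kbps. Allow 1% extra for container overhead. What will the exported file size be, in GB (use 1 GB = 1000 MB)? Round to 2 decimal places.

22.85 GB

Audio: 256 kbps = 0.256 Mbps.
Total bitrate: 55.6 + 0.256 = 55.856 Mbps.
Stream data: 55.856 Mbps × 3240 s = 180973.4 Mb.
With 1% container overhead: ×1.01.
182,783 Mb ÷ 8 = 22,848 MB → 22.85 GB.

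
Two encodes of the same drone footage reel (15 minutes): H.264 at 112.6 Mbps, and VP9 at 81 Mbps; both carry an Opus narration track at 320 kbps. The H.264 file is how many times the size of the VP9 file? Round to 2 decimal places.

1.39

15 min = 900 s
Audio: 320 kbps = 0.320 Mbps.
H.264: 112.920 Mbps × 900 s = 101628.0 Mb = 12.704 GB.
VP9: 81.320 Mbps × 900 s = 73188.0 Mb = 9.149 GB.
Ratio: 12.704 / 9.149 = 1.389.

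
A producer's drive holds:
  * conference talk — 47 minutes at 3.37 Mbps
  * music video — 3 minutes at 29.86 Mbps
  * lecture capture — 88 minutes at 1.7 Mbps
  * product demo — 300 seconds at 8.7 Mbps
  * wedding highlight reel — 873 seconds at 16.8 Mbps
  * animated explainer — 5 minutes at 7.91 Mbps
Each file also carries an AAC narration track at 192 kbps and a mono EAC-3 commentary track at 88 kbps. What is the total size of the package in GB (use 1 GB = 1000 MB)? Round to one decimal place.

5.8 GB

Audio total: 192 + 88 = 280 kbps = 0.280 Mbps.
conference talk: 3.650 Mbps × 2820 s = 10293.0 Mb
music video: 30.140 Mbps × 180 s = 5425.2 Mb
lecture capture: 1.980 Mbps × 5280 s = 10454.4 Mb
product demo: 8.980 Mbps × 300 s = 2694.0 Mb
wedding highlight reel: 17.080 Mbps × 873 s = 14910.8 Mb
animated explainer: 8.190 Mbps × 300 s = 2457.0 Mb
Total: 46234.4 Mb = 5779.3 MB.
= 5.779 GB.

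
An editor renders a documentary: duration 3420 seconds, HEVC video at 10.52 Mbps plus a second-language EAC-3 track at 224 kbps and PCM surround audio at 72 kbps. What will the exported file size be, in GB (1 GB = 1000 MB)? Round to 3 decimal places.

4.624 GB

Audio total: 224 + 72 = 296 kbps = 0.296 Mbps.
Total bitrate: 10.52 + 0.296 = 10.816 Mbps.
Stream data: 10.816 Mbps × 3420 s = 36990.7 Mb.
36,991 Mb ÷ 8 = 4,624 MB → 4.624 GB.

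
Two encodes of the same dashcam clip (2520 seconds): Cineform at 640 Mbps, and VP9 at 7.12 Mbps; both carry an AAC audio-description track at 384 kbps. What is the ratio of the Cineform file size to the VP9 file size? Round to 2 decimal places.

85.34

Audio: 384 kbps = 0.384 Mbps.
Cineform: 640.384 Mbps × 2520 s = 1613767.7 Mb = 201.721 GB.
VP9: 7.504 Mbps × 2520 s = 18910.1 Mb = 2.364 GB.
Ratio: 201.721 / 2.364 = 85.339.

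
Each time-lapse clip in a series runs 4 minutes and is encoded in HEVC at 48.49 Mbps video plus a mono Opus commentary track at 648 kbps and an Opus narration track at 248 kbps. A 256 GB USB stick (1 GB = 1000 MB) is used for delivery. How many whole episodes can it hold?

172

4 min = 240 s
Audio total: 648 + 248 = 896 kbps = 0.896 Mbps.
Total bitrate: 49.386 Mbps.
Per item: 49.386 Mbps × 240 s = 11,853 Mb = 1,482 MB.
Capacity: 256 GB = 2,048,000 Mb; 172.79 items → 172 complete.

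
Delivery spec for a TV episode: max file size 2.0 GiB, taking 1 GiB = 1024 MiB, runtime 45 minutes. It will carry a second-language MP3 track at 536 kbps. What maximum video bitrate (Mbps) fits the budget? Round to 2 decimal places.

Budget: 2.0 GiB = 17179.9 Mb.
45 min = 2700 s
Total bitrate budget: 17179.9 Mb / 2700 s = 6.363 Mbps.
Audio: 536 kbps = 0.536 Mbps.
Video: 6.363 − 0.536 = 5.827 Mbps.

5.83 Mbps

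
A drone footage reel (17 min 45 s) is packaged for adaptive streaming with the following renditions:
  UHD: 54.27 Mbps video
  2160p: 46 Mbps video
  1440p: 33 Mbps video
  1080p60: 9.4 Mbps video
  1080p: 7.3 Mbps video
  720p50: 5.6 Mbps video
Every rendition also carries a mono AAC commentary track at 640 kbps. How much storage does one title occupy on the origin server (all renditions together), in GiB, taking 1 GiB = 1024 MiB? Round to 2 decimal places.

17 min 45 s = 1065 s
Audio: 640 kbps = 0.640 Mbps.
Sum of rendition bitrates: (54.27+0.640) + (46+0.640) + (33+0.640) + (9.4+0.640) + (7.3+0.640) + (5.6+0.640) = 159.410 Mbps.
× 1065 s = 169,772 Mb = 21,221 MB = 19.76 GiB.

19.76 GiB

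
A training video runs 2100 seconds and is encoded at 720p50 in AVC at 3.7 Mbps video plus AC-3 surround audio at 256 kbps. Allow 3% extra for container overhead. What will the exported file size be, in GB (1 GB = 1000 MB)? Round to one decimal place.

1.1 GB

Audio: 256 kbps = 0.256 Mbps.
Total bitrate: 3.7 + 0.256 = 3.956 Mbps.
Stream data: 3.956 Mbps × 2100 s = 8307.6 Mb.
With 3% container overhead: ×1.03.
8,557 Mb ÷ 8 = 1,070 MB → 1.070 GB.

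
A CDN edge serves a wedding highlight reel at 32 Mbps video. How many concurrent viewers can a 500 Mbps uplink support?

500 Mbps = 500.0 Mbps; 500.0 / 32.000 = 15.62 → 15 viewers.

15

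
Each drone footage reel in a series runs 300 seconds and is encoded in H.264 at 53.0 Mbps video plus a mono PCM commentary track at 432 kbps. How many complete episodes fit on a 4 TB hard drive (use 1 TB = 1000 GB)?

Audio: 432 kbps = 0.432 Mbps.
Total bitrate: 53.432 Mbps.
Per item: 53.432 Mbps × 300 s = 16,030 Mb = 2,004 MB.
Capacity: 4 TB = 32,000,000 Mb; 1996.31 items → 1996 complete.

1996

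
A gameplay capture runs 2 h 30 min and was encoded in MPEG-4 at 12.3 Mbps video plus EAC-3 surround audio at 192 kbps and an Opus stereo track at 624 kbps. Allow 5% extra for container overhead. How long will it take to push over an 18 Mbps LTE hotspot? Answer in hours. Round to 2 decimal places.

1.91 hours

2 h 30 min = 150 min = 9000 s
Audio total: 192 + 624 = 816 kbps = 0.816 Mbps.
Total bitrate: 13.116 Mbps.
File: 13.116 Mbps × 9000 s = 118044.0 Mb.
With 5% container overhead: ×1.05. → 123946.2 Mb.
At 18 Mbps: 123946.2 / 18 = 6885.9 s ≈ 1.91 hours.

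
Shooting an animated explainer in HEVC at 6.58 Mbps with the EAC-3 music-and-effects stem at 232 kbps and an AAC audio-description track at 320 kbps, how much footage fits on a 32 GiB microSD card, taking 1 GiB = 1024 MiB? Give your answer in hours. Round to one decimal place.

Audio total: 232 + 320 = 552 kbps = 0.552 Mbps.
Total bitrate: 6.58 + 0.552 = 7.132 Mbps.
Capacity: 32 GiB = 274,878 Mb.
Recording time: 274,878 / 7.132 = 38,541 s ≈ 10.7 hours.

10.7 hours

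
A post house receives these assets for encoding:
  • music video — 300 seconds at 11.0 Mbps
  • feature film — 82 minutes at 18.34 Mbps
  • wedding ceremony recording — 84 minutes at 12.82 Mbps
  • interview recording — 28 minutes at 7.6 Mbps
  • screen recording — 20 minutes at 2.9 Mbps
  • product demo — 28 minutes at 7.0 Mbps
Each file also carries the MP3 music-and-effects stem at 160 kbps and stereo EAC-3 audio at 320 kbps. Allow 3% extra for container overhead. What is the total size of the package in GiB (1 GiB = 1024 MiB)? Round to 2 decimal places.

23.17 GiB

Audio total: 160 + 320 = 480 kbps = 0.480 Mbps.
music video: 11.480 Mbps × 300 s × 1.03 = 3547.3 Mb
feature film: 18.820 Mbps × 4920 s × 1.03 = 95372.2 Mb
wedding ceremony recording: 13.300 Mbps × 5040 s × 1.03 = 69043.0 Mb
interview recording: 8.080 Mbps × 1680 s × 1.03 = 13981.6 Mb
screen recording: 3.380 Mbps × 1200 s × 1.03 = 4177.7 Mb
product demo: 7.480 Mbps × 1680 s × 1.03 = 12943.4 Mb
Total: 199065.2 Mb = 24883.2 MB.
= 23.17 GiB.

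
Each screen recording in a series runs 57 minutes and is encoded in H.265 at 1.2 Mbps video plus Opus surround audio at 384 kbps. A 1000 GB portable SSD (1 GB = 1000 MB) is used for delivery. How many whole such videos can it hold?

57 min = 3420 s
Audio: 384 kbps = 0.384 Mbps.
Total bitrate: 1.584 Mbps.
Per item: 1.584 Mbps × 3420 s = 5,417 Mb = 677.2 MB.
Capacity: 1000 GB = 8,000,000 Mb; 1476.76 items → 1476 complete.

1476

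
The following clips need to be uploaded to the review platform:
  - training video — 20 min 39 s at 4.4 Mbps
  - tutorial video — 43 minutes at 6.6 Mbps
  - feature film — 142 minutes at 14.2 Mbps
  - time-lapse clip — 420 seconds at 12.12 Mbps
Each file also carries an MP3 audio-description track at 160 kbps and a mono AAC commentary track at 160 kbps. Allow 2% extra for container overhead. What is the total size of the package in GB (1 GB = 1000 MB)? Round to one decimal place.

Audio total: 160 + 160 = 320 kbps = 0.320 Mbps.
training video: 4.720 Mbps × 1239 s × 1.02 = 5965.0 Mb
tutorial video: 6.920 Mbps × 2580 s × 1.02 = 18210.7 Mb
feature film: 14.520 Mbps × 8520 s × 1.02 = 126184.6 Mb
time-lapse clip: 12.440 Mbps × 420 s × 1.02 = 5329.3 Mb
Total: 155689.6 Mb = 19461.2 MB.
= 19.46 GB.

19.5 GB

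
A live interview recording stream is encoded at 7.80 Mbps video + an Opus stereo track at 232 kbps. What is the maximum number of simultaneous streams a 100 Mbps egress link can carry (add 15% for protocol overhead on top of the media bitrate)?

10

Audio: 232 kbps = 0.232 Mbps.
Per-viewer media rate: 8.032 Mbps.
On the wire with 15% overhead: 9.237 Mbps.
100 Mbps = 100.0 Mbps; 100.0 / 9.237 = 10.83 → 10 viewers.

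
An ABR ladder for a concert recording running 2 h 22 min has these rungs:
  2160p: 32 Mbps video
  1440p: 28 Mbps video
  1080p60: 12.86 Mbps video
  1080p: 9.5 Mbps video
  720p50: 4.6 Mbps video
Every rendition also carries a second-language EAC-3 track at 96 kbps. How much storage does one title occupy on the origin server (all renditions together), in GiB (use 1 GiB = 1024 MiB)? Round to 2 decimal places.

86.73 GiB

2 h 22 min = 142 min = 8520 s
Audio: 96 kbps = 0.096 Mbps.
Sum of rendition bitrates: (32+0.096) + (28+0.096) + (12.86+0.096) + (9.5+0.096) + (4.6+0.096) = 87.440 Mbps.
× 8520 s = 744,989 Mb = 93,124 MB = 86.73 GiB.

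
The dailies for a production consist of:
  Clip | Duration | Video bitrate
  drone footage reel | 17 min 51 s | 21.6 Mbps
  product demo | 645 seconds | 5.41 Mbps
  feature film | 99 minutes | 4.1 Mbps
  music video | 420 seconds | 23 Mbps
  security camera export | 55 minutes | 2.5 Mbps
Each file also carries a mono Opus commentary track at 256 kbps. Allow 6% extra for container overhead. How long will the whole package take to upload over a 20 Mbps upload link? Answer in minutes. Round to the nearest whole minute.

Audio: 256 kbps = 0.256 Mbps.
drone footage reel: 21.856 Mbps × 1071 s × 1.06 = 24812.2 Mb
product demo: 5.666 Mbps × 645 s × 1.06 = 3873.8 Mb
feature film: 4.356 Mbps × 5940 s × 1.06 = 27427.1 Mb
music video: 23.256 Mbps × 420 s × 1.06 = 10353.6 Mb
security camera export: 2.756 Mbps × 3300 s × 1.06 = 9640.5 Mb
Total: 76107.3 Mb = 9513.4 MB.
At 20 Mbps: 76107.3 / 20 = 3805 s ≈ 63.4 minutes.

63 minutes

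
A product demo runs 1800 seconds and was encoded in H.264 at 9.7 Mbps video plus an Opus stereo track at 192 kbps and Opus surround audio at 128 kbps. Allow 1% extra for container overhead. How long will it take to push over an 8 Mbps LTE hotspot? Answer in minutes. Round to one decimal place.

Audio total: 192 + 128 = 320 kbps = 0.320 Mbps.
Total bitrate: 10.020 Mbps.
File: 10.020 Mbps × 1800 s = 18036.0 Mb.
With 1% container overhead: ×1.01. → 18216.4 Mb.
At 8 Mbps: 18216.4 / 8 = 2277.0 s ≈ 38 minutes.

38.0 minutes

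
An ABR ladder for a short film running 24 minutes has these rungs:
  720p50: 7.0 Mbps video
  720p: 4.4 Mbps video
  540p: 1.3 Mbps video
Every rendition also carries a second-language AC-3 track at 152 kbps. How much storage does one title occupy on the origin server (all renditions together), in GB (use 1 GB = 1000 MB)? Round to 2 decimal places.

2.37 GB

24 min = 1440 s
Audio: 152 kbps = 0.152 Mbps.
Sum of rendition bitrates: (7.0+0.152) + (4.4+0.152) + (1.3+0.152) = 13.156 Mbps.
× 1440 s = 18,945 Mb = 2,368 MB = 2.368 GB.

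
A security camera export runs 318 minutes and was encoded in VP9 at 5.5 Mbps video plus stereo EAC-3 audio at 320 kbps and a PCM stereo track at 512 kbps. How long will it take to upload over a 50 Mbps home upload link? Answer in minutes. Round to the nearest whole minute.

318 min = 19080 s
Audio total: 320 + 512 = 832 kbps = 0.832 Mbps.
Total bitrate: 6.332 Mbps.
File: 6.332 Mbps × 19080 s = 120814.6 Mb.
At 50 Mbps: 120814.6 / 50 = 2416.3 s ≈ 40.3 minutes.

40 minutes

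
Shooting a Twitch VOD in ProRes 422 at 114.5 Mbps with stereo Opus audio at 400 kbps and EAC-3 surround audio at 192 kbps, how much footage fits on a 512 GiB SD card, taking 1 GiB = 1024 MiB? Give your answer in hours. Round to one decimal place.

10.6 hours

Audio total: 400 + 192 = 592 kbps = 0.592 Mbps.
Total bitrate: 114.5 + 0.592 = 115.092 Mbps.
Capacity: 512 GiB = 4,398,047 Mb.
Recording time: 4,398,047 / 115.092 = 38,213 s ≈ 10.6 hours.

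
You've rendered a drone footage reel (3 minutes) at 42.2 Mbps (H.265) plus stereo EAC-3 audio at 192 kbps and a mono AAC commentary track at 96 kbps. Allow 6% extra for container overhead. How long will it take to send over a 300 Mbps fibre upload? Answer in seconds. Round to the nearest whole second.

27 seconds

3 min = 180 s
Audio total: 192 + 96 = 288 kbps = 0.288 Mbps.
Total bitrate: 42.488 Mbps.
File: 42.488 Mbps × 180 s = 7647.8 Mb.
With 6% container overhead: ×1.06. → 8106.7 Mb.
At 300 Mbps: 8106.7 / 300 = 27.0 s ≈ 27 seconds.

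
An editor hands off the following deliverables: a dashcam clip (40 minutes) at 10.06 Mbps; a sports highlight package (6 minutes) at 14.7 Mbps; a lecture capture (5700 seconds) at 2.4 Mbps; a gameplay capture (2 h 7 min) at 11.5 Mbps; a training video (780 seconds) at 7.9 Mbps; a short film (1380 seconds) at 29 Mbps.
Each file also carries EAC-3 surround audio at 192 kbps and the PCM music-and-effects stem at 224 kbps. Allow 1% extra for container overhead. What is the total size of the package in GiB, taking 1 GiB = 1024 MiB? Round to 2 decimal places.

21.70 GiB

Audio total: 192 + 224 = 416 kbps = 0.416 Mbps.
dashcam clip: 10.476 Mbps × 2400 s × 1.01 = 25393.8 Mb
sports highlight package: 15.116 Mbps × 360 s × 1.01 = 5496.2 Mb
lecture capture: 2.816 Mbps × 5700 s × 1.01 = 16211.7 Mb
gameplay capture: 11.916 Mbps × 7620 s × 1.01 = 91707.9 Mb
training video: 8.316 Mbps × 780 s × 1.01 = 6551.3 Mb
short film: 29.416 Mbps × 1380 s × 1.01 = 41000.0 Mb
Total: 186361.0 Mb = 23295.1 MB.
= 21.70 GiB.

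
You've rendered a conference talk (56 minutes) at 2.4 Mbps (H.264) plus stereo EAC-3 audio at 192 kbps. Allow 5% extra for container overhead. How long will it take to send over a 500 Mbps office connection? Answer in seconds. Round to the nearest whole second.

56 min = 3360 s
Audio: 192 kbps = 0.192 Mbps.
Total bitrate: 2.592 Mbps.
File: 2.592 Mbps × 3360 s = 8709.1 Mb.
With 5% container overhead: ×1.05. → 9144.6 Mb.
At 500 Mbps: 9144.6 / 500 = 18.3 s ≈ 18.3 seconds.

18 seconds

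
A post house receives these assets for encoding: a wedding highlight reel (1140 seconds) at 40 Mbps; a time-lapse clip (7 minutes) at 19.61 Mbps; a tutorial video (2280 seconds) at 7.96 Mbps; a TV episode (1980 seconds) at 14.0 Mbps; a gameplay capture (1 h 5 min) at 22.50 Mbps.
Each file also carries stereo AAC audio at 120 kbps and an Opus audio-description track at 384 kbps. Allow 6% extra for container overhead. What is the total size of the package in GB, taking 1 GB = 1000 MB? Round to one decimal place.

25.5 GB

Audio total: 120 + 384 = 504 kbps = 0.504 Mbps.
wedding highlight reel: 40.504 Mbps × 1140 s × 1.06 = 48945.0 Mb
time-lapse clip: 20.114 Mbps × 420 s × 1.06 = 8954.8 Mb
tutorial video: 8.464 Mbps × 2280 s × 1.06 = 20455.8 Mb
TV episode: 14.504 Mbps × 1980 s × 1.06 = 30441.0 Mb
gameplay capture: 23.004 Mbps × 3900 s × 1.06 = 95098.5 Mb
Total: 203895.1 Mb = 25486.9 MB.
= 25.49 GB.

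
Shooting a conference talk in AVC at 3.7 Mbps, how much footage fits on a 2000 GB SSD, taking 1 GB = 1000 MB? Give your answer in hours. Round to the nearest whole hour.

Capacity: 2000 GB = 16,000,000 Mb.
Recording time: 16,000,000 / 3.700 = 4,324,324 s ≈ 1,201 hours.

1201 hours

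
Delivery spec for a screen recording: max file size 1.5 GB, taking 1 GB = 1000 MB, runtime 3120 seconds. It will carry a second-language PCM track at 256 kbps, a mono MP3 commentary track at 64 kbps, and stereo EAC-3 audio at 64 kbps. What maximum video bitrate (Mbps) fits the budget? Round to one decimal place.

Budget: 1.5 GB = 12000.0 Mb.
Total bitrate budget: 12000.0 Mb / 3120 s = 3.846 Mbps.
Audio total: 256 + 64 + 64 = 384 kbps = 0.384 Mbps.
Video: 3.846 − 0.384 = 3.462 Mbps.

3.5 Mbps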